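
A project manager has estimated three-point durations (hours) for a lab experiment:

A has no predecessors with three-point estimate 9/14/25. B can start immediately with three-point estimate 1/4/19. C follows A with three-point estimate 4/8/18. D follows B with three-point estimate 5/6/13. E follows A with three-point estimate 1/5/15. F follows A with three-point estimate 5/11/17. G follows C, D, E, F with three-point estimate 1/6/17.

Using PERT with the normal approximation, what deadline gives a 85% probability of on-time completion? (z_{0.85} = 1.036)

te_A = (9 + 4·14 + 25)/6 = 90/6 = 15; σ²_A = ((25−9)/6)² = 7.111
te_B = (1 + 4·4 + 19)/6 = 36/6 = 6; σ²_B = ((19−1)/6)² = 9.000
te_C = (4 + 4·8 + 18)/6 = 54/6 = 9; σ²_C = ((18−4)/6)² = 5.444
te_D = (5 + 4·6 + 13)/6 = 42/6 = 7; σ²_D = ((13−5)/6)² = 1.778
te_E = (1 + 4·5 + 15)/6 = 36/6 = 6; σ²_E = ((15−1)/6)² = 5.444
te_F = (5 + 4·11 + 17)/6 = 66/6 = 11; σ²_F = ((17−5)/6)² = 4.000
te_G = (1 + 4·6 + 17)/6 = 42/6 = 7; σ²_G = ((17−1)/6)² = 7.111

Forward pass:
ES_A = 0; EF_A = 15
ES_B = 0; EF_B = 6
ES_C = 15; EF_C = 15+9 = 24
ES_D = 6; EF_D = 6+7 = 13
ES_E = 15; EF_E = 15+6 = 21
ES_F = 15; EF_F = 15+11 = 26
ES_G = max(EF_C=24, EF_D=13, EF_E=21, EF_F=26) = 26; EF_G = 26+7 = 33
Expected project duration μ = 33 hours. Critical path: A → F → G.

Variance along critical path = 7.111 + 4.000 + 7.111 = 18.222; σ = 4.269 hours.
D = μ + z·σ = 33 + 1.036·4.269 = 37.4 hours

37.4 hours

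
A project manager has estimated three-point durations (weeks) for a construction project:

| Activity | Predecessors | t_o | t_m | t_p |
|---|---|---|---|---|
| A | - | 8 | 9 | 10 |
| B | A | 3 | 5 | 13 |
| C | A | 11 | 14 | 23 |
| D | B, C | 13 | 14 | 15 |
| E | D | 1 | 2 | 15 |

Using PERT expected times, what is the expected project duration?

42 weeks

te_A = (8 + 4·9 + 10)/6 = 54/6 = 9
te_B = (3 + 4·5 + 13)/6 = 36/6 = 6
te_C = (11 + 4·14 + 23)/6 = 90/6 = 15
te_D = (13 + 4·14 + 15)/6 = 84/6 = 14
te_E = (1 + 4·2 + 15)/6 = 24/6 = 4

Forward pass:
ES_A = 0; EF_A = 9
ES_B = 9; EF_B = 9+6 = 15
ES_C = 9; EF_C = 9+15 = 24
ES_D = max(EF_B=15, EF_C=24) = 24; EF_D = 24+14 = 38
ES_E = 38; EF_E = 38+4 = 42
Expected project duration μ = 42 weeks. Critical path: A → C → D → E.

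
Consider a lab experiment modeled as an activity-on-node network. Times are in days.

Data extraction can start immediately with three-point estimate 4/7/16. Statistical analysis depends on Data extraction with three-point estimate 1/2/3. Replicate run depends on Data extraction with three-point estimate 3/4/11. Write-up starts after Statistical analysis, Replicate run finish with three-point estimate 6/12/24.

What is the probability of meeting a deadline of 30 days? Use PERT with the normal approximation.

te_Data extraction = (4 + 4·7 + 16)/6 = 48/6 = 8; σ²_Data extraction = ((16−4)/6)² = 4.000
te_Statistical analysis = (1 + 4·2 + 3)/6 = 12/6 = 2; σ²_Statistical analysis = ((3−1)/6)² = 0.111
te_Replicate run = (3 + 4·4 + 11)/6 = 30/6 = 5; σ²_Replicate run = ((11−3)/6)² = 1.778
te_Write-up = (6 + 4·12 + 24)/6 = 78/6 = 13; σ²_Write-up = ((24−6)/6)² = 9.000

Forward pass:
ES_Data extraction = 0; EF_Data extraction = 8
ES_Statistical analysis = 8; EF_Statistical analysis = 8+2 = 10
ES_Replicate run = 8; EF_Replicate run = 8+5 = 13
ES_Write-up = max(EF_Statistical analysis=10, EF_Replicate run=13) = 13; EF_Write-up = 13+13 = 26
Expected project duration μ = 26 days. Critical path: Data extraction → Replicate run → Write-up.

Variance along critical path = 4.000 + 1.778 + 9.000 = 14.778; σ = √14.778 = 3.844 days.
Z = (30 − 26) / 3.844 = 1.041
P(T ≤ 30) = Φ(1.041) ≈ 0.851

0.851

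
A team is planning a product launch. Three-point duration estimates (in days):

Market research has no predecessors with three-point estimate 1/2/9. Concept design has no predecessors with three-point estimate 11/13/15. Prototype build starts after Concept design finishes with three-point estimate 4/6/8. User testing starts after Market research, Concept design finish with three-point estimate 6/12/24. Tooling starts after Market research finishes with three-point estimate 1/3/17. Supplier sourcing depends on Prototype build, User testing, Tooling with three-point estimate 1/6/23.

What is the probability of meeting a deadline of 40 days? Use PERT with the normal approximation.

0.895

te_Market research = (1 + 4·2 + 9)/6 = 18/6 = 3; σ²_Market research = ((9−1)/6)² = 1.778
te_Concept design = (11 + 4·13 + 15)/6 = 78/6 = 13; σ²_Concept design = ((15−11)/6)² = 0.444
te_Prototype build = (4 + 4·6 + 8)/6 = 36/6 = 6; σ²_Prototype build = ((8−4)/6)² = 0.444
te_User testing = (6 + 4·12 + 24)/6 = 78/6 = 13; σ²_User testing = ((24−6)/6)² = 9.000
te_Tooling = (1 + 4·3 + 17)/6 = 30/6 = 5; σ²_Tooling = ((17−1)/6)² = 7.111
te_Supplier sourcing = (1 + 4·6 + 23)/6 = 48/6 = 8; σ²_Supplier sourcing = ((23−1)/6)² = 13.444

Forward pass:
ES_Market research = 0; EF_Market research = 3
ES_Concept design = 0; EF_Concept design = 13
ES_Prototype build = 13; EF_Prototype build = 13+6 = 19
ES_User testing = max(EF_Market research=3, EF_Concept design=13) = 13; EF_User testing = 13+13 = 26
ES_Tooling = 3; EF_Tooling = 3+5 = 8
ES_Supplier sourcing = max(EF_Prototype build=19, EF_User testing=26, EF_Tooling=8) = 26; EF_Supplier sourcing = 26+8 = 34
Expected project duration μ = 34 days. Critical path: Concept design → User testing → Supplier sourcing.

Variance along critical path = 0.444 + 9.000 + 13.444 = 22.889; σ = √22.889 = 4.784 days.
Z = (40 − 34) / 4.784 = 1.254
P(T ≤ 40) = Φ(1.254) ≈ 0.895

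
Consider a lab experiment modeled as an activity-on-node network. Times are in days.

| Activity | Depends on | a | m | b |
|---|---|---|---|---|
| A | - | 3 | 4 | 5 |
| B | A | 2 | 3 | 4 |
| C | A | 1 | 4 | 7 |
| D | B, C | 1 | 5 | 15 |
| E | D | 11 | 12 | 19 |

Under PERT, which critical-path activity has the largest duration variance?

D

te_A = (3 + 4·4 + 5)/6 = 24/6 = 4; σ²_A = ((5−3)/6)² = 0.111
te_B = (2 + 4·3 + 4)/6 = 18/6 = 3; σ²_B = ((4−2)/6)² = 0.111
te_C = (1 + 4·4 + 7)/6 = 24/6 = 4; σ²_C = ((7−1)/6)² = 1.000
te_D = (1 + 4·5 + 15)/6 = 36/6 = 6; σ²_D = ((15−1)/6)² = 5.444
te_E = (11 + 4·12 + 19)/6 = 78/6 = 13; σ²_E = ((19−11)/6)² = 1.778

Forward pass:
ES_A = 0; EF_A = 4
ES_B = 4; EF_B = 4+3 = 7
ES_C = 4; EF_C = 4+4 = 8
ES_D = max(EF_B=7, EF_C=8) = 8; EF_D = 8+6 = 14
ES_E = 14; EF_E = 14+13 = 27
Expected project duration μ = 27 days. Critical path: A → C → D → E.

Variances on critical path: σ²_A=0.111, σ²_C=1.000, σ²_D=5.444, σ²_E=1.778.
Largest is σ²_D = 5.444.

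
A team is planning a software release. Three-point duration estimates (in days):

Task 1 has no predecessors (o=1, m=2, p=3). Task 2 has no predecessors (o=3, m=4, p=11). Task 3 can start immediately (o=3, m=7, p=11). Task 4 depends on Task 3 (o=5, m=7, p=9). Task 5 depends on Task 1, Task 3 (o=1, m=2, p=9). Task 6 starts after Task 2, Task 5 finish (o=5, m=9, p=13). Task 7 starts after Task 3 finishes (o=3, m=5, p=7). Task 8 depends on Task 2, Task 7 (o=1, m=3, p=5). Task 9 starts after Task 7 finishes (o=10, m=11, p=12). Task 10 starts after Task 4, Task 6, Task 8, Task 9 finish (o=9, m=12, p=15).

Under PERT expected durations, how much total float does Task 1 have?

9 days

te_Task 1 = (1 + 4·2 + 3)/6 = 12/6 = 2
te_Task 2 = (3 + 4·4 + 11)/6 = 30/6 = 5
te_Task 3 = (3 + 4·7 + 11)/6 = 42/6 = 7
te_Task 4 = (5 + 4·7 + 9)/6 = 42/6 = 7
te_Task 5 = (1 + 4·2 + 9)/6 = 18/6 = 3
te_Task 6 = (5 + 4·9 + 13)/6 = 54/6 = 9
te_Task 7 = (3 + 4·5 + 7)/6 = 30/6 = 5
te_Task 8 = (1 + 4·3 + 5)/6 = 18/6 = 3
te_Task 9 = (10 + 4·11 + 12)/6 = 66/6 = 11
te_Task 10 = (9 + 4·12 + 15)/6 = 72/6 = 12

Forward pass:
ES_Task 1 = 0; EF_Task 1 = 2
ES_Task 2 = 0; EF_Task 2 = 5
ES_Task 3 = 0; EF_Task 3 = 7
ES_Task 4 = 7; EF_Task 4 = 7+7 = 14
ES_Task 5 = max(EF_Task 1=2, EF_Task 3=7) = 7; EF_Task 5 = 7+3 = 10
ES_Task 6 = max(EF_Task 2=5, EF_Task 5=10) = 10; EF_Task 6 = 10+9 = 19
ES_Task 7 = 7; EF_Task 7 = 7+5 = 12
ES_Task 8 = max(EF_Task 2=5, EF_Task 7=12) = 12; EF_Task 8 = 12+3 = 15
ES_Task 9 = 12; EF_Task 9 = 12+11 = 23
ES_Task 10 = max(EF_Task 4=14, EF_Task 6=19, EF_Task 8=15, EF_Task 9=23) = 23; EF_Task 10 = 23+12 = 35
Expected project duration μ = 35 days. Critical path: Task 3 → Task 7 → Task 9 → Task 10.

Backward pass:
LF_Task 10 = 35; LS_Task 10 = 35−12 = 23
LF_Task 9 = LS_Task 10 = 23; LS_Task 9 = 23−11 = 12
LF_Task 8 = LS_Task 10 = 23; LS_Task 8 = 23−3 = 20
LF_Task 7 = min(LS_Task 8=20, LS_Task 9=12) = 12; LS_Task 7 = 12−5 = 7
LF_Task 6 = LS_Task 10 = 23; LS_Task 6 = 23−9 = 14
LF_Task 5 = LS_Task 6 = 14; LS_Task 5 = 14−3 = 11
LF_Task 4 = LS_Task 10 = 23; LS_Task 4 = 23−7 = 16
LF_Task 3 = min(LS_Task 4=16, LS_Task 5=11, LS_Task 7=7) = 7; LS_Task 3 = 7−7 = 0
LF_Task 2 = min(LS_Task 6=14, LS_Task 8=20) = 14; LS_Task 2 = 14−5 = 9
LF_Task 1 = LS_Task 5 = 11; LS_Task 1 = 11−2 = 9
Slack_Task 1 = LS_Task 1 − ES_Task 1 = 9 − 0 = 9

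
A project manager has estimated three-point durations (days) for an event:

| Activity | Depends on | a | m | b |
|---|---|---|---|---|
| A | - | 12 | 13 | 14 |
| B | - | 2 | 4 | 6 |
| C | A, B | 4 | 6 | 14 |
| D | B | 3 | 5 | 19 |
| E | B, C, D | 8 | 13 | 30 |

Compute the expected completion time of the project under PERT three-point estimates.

te_A = (12 + 4·13 + 14)/6 = 78/6 = 13
te_B = (2 + 4·4 + 6)/6 = 24/6 = 4
te_C = (4 + 4·6 + 14)/6 = 42/6 = 7
te_D = (3 + 4·5 + 19)/6 = 42/6 = 7
te_E = (8 + 4·13 + 30)/6 = 90/6 = 15

Forward pass:
ES_A = 0; EF_A = 13
ES_B = 0; EF_B = 4
ES_C = max(EF_A=13, EF_B=4) = 13; EF_C = 13+7 = 20
ES_D = 4; EF_D = 4+7 = 11
ES_E = max(EF_B=4, EF_C=20, EF_D=11) = 20; EF_E = 20+15 = 35
Expected project duration μ = 35 days. Critical path: A → C → E.

35 days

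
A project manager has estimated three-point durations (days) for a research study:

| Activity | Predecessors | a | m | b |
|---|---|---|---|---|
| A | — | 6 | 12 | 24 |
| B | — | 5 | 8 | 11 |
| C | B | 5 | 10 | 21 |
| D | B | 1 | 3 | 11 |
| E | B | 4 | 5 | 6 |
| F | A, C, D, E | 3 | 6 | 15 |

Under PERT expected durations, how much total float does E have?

te_A = (6 + 4·12 + 24)/6 = 78/6 = 13
te_B = (5 + 4·8 + 11)/6 = 48/6 = 8
te_C = (5 + 4·10 + 21)/6 = 66/6 = 11
te_D = (1 + 4·3 + 11)/6 = 24/6 = 4
te_E = (4 + 4·5 + 6)/6 = 30/6 = 5
te_F = (3 + 4·6 + 15)/6 = 42/6 = 7

Forward pass:
ES_A = 0; EF_A = 13
ES_B = 0; EF_B = 8
ES_C = 8; EF_C = 8+11 = 19
ES_D = 8; EF_D = 8+4 = 12
ES_E = 8; EF_E = 8+5 = 13
ES_F = max(EF_A=13, EF_C=19, EF_D=12, EF_E=13) = 19; EF_F = 19+7 = 26
Expected project duration μ = 26 days. Critical path: B → C → F.

Backward pass:
LF_F = 26; LS_F = 26−7 = 19
LF_E = LS_F = 19; LS_E = 19−5 = 14
LF_D = LS_F = 19; LS_D = 19−4 = 15
LF_C = LS_F = 19; LS_C = 19−11 = 8
LF_B = min(LS_C=8, LS_D=15, LS_E=14) = 8; LS_B = 8−8 = 0
LF_A = LS_F = 19; LS_A = 19−13 = 6
Slack_E = LS_E − ES_E = 14 − 8 = 6

6 days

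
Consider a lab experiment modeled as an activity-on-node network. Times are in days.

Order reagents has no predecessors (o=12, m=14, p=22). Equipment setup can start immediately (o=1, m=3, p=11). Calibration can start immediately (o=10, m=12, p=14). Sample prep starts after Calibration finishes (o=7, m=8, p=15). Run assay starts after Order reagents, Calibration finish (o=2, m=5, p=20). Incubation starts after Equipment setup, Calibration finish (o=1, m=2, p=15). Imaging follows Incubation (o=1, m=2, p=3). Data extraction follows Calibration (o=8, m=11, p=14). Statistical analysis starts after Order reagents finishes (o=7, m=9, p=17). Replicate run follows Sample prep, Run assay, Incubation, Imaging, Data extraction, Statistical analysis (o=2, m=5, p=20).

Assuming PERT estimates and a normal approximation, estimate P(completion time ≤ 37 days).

0.905

te_Order reagents = (12 + 4·14 + 22)/6 = 90/6 = 15; σ²_Order reagents = ((22−12)/6)² = 2.778
te_Equipment setup = (1 + 4·3 + 11)/6 = 24/6 = 4; σ²_Equipment setup = ((11−1)/6)² = 2.778
te_Calibration = (10 + 4·12 + 14)/6 = 72/6 = 12; σ²_Calibration = ((14−10)/6)² = 0.444
te_Sample prep = (7 + 4·8 + 15)/6 = 54/6 = 9; σ²_Sample prep = ((15−7)/6)² = 1.778
te_Run assay = (2 + 4·5 + 20)/6 = 42/6 = 7; σ²_Run assay = ((20−2)/6)² = 9.000
te_Incubation = (1 + 4·2 + 15)/6 = 24/6 = 4; σ²_Incubation = ((15−1)/6)² = 5.444
te_Imaging = (1 + 4·2 + 3)/6 = 12/6 = 2; σ²_Imaging = ((3−1)/6)² = 0.111
te_Data extraction = (8 + 4·11 + 14)/6 = 66/6 = 11; σ²_Data extraction = ((14−8)/6)² = 1.000
te_Statistical analysis = (7 + 4·9 + 17)/6 = 60/6 = 10; σ²_Statistical analysis = ((17−7)/6)² = 2.778
te_Replicate run = (2 + 4·5 + 20)/6 = 42/6 = 7; σ²_Replicate run = ((20−2)/6)² = 9.000

Forward pass:
ES_Order reagents = 0; EF_Order reagents = 15
ES_Equipment setup = 0; EF_Equipment setup = 4
ES_Calibration = 0; EF_Calibration = 12
ES_Sample prep = 12; EF_Sample prep = 12+9 = 21
ES_Run assay = max(EF_Order reagents=15, EF_Calibration=12) = 15; EF_Run assay = 15+7 = 22
ES_Incubation = max(EF_Equipment setup=4, EF_Calibration=12) = 12; EF_Incubation = 12+4 = 16
ES_Imaging = 16; EF_Imaging = 16+2 = 18
ES_Data extraction = 12; EF_Data extraction = 12+11 = 23
ES_Statistical analysis = 15; EF_Statistical analysis = 15+10 = 25
ES_Replicate run = max(EF_Sample prep=21, EF_Run assay=22, EF_Incubation=16, EF_Imaging=18, EF_Data extraction=23, EF_Statistical analysis=25) = 25; EF_Replicate run = 25+7 = 32
Expected project duration μ = 32 days. Critical path: Order reagents → Statistical analysis → Replicate run.

Variance along critical path = 2.778 + 2.778 + 9.000 = 14.556; σ = √14.556 = 3.815 days.
Z = (37 − 32) / 3.815 = 1.311
P(T ≤ 37) = Φ(1.311) ≈ 0.905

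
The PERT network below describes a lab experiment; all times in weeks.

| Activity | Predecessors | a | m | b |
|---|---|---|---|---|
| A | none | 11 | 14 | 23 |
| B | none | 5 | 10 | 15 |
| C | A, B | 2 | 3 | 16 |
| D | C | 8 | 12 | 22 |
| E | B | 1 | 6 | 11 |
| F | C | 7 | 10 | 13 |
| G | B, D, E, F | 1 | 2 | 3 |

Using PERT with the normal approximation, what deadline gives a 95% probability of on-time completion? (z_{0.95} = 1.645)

te_A = (11 + 4·14 + 23)/6 = 90/6 = 15; σ²_A = ((23−11)/6)² = 4.000
te_B = (5 + 4·10 + 15)/6 = 60/6 = 10; σ²_B = ((15−5)/6)² = 2.778
te_C = (2 + 4·3 + 16)/6 = 30/6 = 5; σ²_C = ((16−2)/6)² = 5.444
te_D = (8 + 4·12 + 22)/6 = 78/6 = 13; σ²_D = ((22−8)/6)² = 5.444
te_E = (1 + 4·6 + 11)/6 = 36/6 = 6; σ²_E = ((11−1)/6)² = 2.778
te_F = (7 + 4·10 + 13)/6 = 60/6 = 10; σ²_F = ((13−7)/6)² = 1.000
te_G = (1 + 4·2 + 3)/6 = 12/6 = 2; σ²_G = ((3−1)/6)² = 0.111

Forward pass:
ES_A = 0; EF_A = 15
ES_B = 0; EF_B = 10
ES_C = max(EF_A=15, EF_B=10) = 15; EF_C = 15+5 = 20
ES_D = 20; EF_D = 20+13 = 33
ES_E = 10; EF_E = 10+6 = 16
ES_F = 20; EF_F = 20+10 = 30
ES_G = max(EF_B=10, EF_D=33, EF_E=16, EF_F=30) = 33; EF_G = 33+2 = 35
Expected project duration μ = 35 weeks. Critical path: A → C → D → G.

Variance along critical path = 4.000 + 5.444 + 5.444 + 0.111 = 15.000; σ = 3.873 weeks.
D = μ + z·σ = 35 + 1.645·3.873 = 41.4 weeks

41.4 weeks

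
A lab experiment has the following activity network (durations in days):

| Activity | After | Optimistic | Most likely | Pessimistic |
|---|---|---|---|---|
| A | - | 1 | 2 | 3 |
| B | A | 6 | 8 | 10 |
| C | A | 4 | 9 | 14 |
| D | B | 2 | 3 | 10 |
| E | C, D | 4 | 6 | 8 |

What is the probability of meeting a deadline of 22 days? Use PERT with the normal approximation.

0.885

te_A = (1 + 4·2 + 3)/6 = 12/6 = 2; σ²_A = ((3−1)/6)² = 0.111
te_B = (6 + 4·8 + 10)/6 = 48/6 = 8; σ²_B = ((10−6)/6)² = 0.444
te_C = (4 + 4·9 + 14)/6 = 54/6 = 9; σ²_C = ((14−4)/6)² = 2.778
te_D = (2 + 4·3 + 10)/6 = 24/6 = 4; σ²_D = ((10−2)/6)² = 1.778
te_E = (4 + 4·6 + 8)/6 = 36/6 = 6; σ²_E = ((8−4)/6)² = 0.444

Forward pass:
ES_A = 0; EF_A = 2
ES_B = 2; EF_B = 2+8 = 10
ES_C = 2; EF_C = 2+9 = 11
ES_D = 10; EF_D = 10+4 = 14
ES_E = max(EF_C=11, EF_D=14) = 14; EF_E = 14+6 = 20
Expected project duration μ = 20 days. Critical path: A → B → D → E.

Variance along critical path = 0.111 + 0.444 + 1.778 + 0.444 = 2.778; σ = √2.778 = 1.667 days.
Z = (22 − 20) / 1.667 = 1.200
P(T ≤ 22) = Φ(1.200) ≈ 0.885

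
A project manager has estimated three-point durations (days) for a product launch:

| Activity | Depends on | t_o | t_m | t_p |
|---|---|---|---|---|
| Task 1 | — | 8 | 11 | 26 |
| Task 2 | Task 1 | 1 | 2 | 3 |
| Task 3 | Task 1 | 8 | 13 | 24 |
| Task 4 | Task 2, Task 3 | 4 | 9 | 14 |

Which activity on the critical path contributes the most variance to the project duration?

Task 1

te_Task 1 = (8 + 4·11 + 26)/6 = 78/6 = 13; σ²_Task 1 = ((26−8)/6)² = 9.000
te_Task 2 = (1 + 4·2 + 3)/6 = 12/6 = 2; σ²_Task 2 = ((3−1)/6)² = 0.111
te_Task 3 = (8 + 4·13 + 24)/6 = 84/6 = 14; σ²_Task 3 = ((24−8)/6)² = 7.111
te_Task 4 = (4 + 4·9 + 14)/6 = 54/6 = 9; σ²_Task 4 = ((14−4)/6)² = 2.778

Forward pass:
ES_Task 1 = 0; EF_Task 1 = 13
ES_Task 2 = 13; EF_Task 2 = 13+2 = 15
ES_Task 3 = 13; EF_Task 3 = 13+14 = 27
ES_Task 4 = max(EF_Task 2=15, EF_Task 3=27) = 27; EF_Task 4 = 27+9 = 36
Expected project duration μ = 36 days. Critical path: Task 1 → Task 3 → Task 4.

Variances on critical path: σ²_Task 1=9.000, σ²_Task 3=7.111, σ²_Task 4=2.778.
Largest is σ²_Task 1 = 9.000.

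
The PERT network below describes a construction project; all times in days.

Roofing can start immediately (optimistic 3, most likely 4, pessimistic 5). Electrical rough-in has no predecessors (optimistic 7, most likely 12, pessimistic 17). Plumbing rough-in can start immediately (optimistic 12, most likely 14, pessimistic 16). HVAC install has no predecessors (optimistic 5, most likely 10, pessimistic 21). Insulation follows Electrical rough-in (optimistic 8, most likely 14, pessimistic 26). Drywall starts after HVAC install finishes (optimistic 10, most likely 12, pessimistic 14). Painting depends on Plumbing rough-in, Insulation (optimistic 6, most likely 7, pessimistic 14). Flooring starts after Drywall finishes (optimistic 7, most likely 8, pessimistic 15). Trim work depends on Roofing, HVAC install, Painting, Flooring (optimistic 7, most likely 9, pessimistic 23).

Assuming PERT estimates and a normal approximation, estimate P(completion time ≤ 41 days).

0.136

te_Roofing = (3 + 4·4 + 5)/6 = 24/6 = 4; σ²_Roofing = ((5−3)/6)² = 0.111
te_Electrical rough-in = (7 + 4·12 + 17)/6 = 72/6 = 12; σ²_Electrical rough-in = ((17−7)/6)² = 2.778
te_Plumbing rough-in = (12 + 4·14 + 16)/6 = 84/6 = 14; σ²_Plumbing rough-in = ((16−12)/6)² = 0.444
te_HVAC install = (5 + 4·10 + 21)/6 = 66/6 = 11; σ²_HVAC install = ((21−5)/6)² = 7.111
te_Insulation = (8 + 4·14 + 26)/6 = 90/6 = 15; σ²_Insulation = ((26−8)/6)² = 9.000
te_Drywall = (10 + 4·12 + 14)/6 = 72/6 = 12; σ²_Drywall = ((14−10)/6)² = 0.444
te_Painting = (6 + 4·7 + 14)/6 = 48/6 = 8; σ²_Painting = ((14−6)/6)² = 1.778
te_Flooring = (7 + 4·8 + 15)/6 = 54/6 = 9; σ²_Flooring = ((15−7)/6)² = 1.778
te_Trim work = (7 + 4·9 + 23)/6 = 66/6 = 11; σ²_Trim work = ((23−7)/6)² = 7.111

Forward pass:
ES_Roofing = 0; EF_Roofing = 4
ES_Electrical rough-in = 0; EF_Electrical rough-in = 12
ES_Plumbing rough-in = 0; EF_Plumbing rough-in = 14
ES_HVAC install = 0; EF_HVAC install = 11
ES_Insulation = 12; EF_Insulation = 12+15 = 27
ES_Drywall = 11; EF_Drywall = 11+12 = 23
ES_Painting = max(EF_Plumbing rough-in=14, EF_Insulation=27) = 27; EF_Painting = 27+8 = 35
ES_Flooring = 23; EF_Flooring = 23+9 = 32
ES_Trim work = max(EF_Roofing=4, EF_HVAC install=11, EF_Painting=35, EF_Flooring=32) = 35; EF_Trim work = 35+11 = 46
Expected project duration μ = 46 days. Critical path: Electrical rough-in → Insulation → Painting → Trim work.

Variance along critical path = 2.778 + 9.000 + 1.778 + 7.111 = 20.667; σ = √20.667 = 4.546 days.
Z = (41 − 46) / 4.546 = -1.100
P(T ≤ 41) = Φ(-1.100) ≈ 0.136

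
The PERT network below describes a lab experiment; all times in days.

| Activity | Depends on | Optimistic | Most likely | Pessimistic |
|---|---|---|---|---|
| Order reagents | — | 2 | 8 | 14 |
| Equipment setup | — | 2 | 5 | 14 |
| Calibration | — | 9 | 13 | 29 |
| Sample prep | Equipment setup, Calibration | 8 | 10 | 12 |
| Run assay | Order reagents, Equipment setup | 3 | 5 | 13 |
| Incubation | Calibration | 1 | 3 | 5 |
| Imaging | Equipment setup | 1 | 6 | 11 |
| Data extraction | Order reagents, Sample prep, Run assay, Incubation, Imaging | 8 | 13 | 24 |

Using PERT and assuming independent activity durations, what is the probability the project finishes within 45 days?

te_Order reagents = (2 + 4·8 + 14)/6 = 48/6 = 8; σ²_Order reagents = ((14−2)/6)² = 4.000
te_Equipment setup = (2 + 4·5 + 14)/6 = 36/6 = 6; σ²_Equipment setup = ((14−2)/6)² = 4.000
te_Calibration = (9 + 4·13 + 29)/6 = 90/6 = 15; σ²_Calibration = ((29−9)/6)² = 11.111
te_Sample prep = (8 + 4·10 + 12)/6 = 60/6 = 10; σ²_Sample prep = ((12−8)/6)² = 0.444
te_Run assay = (3 + 4·5 + 13)/6 = 36/6 = 6; σ²_Run assay = ((13−3)/6)² = 2.778
te_Incubation = (1 + 4·3 + 5)/6 = 18/6 = 3; σ²_Incubation = ((5−1)/6)² = 0.444
te_Imaging = (1 + 4·6 + 11)/6 = 36/6 = 6; σ²_Imaging = ((11−1)/6)² = 2.778
te_Data extraction = (8 + 4·13 + 24)/6 = 84/6 = 14; σ²_Data extraction = ((24−8)/6)² = 7.111

Forward pass:
ES_Order reagents = 0; EF_Order reagents = 8
ES_Equipment setup = 0; EF_Equipment setup = 6
ES_Calibration = 0; EF_Calibration = 15
ES_Sample prep = max(EF_Equipment setup=6, EF_Calibration=15) = 15; EF_Sample prep = 15+10 = 25
ES_Run assay = max(EF_Order reagents=8, EF_Equipment setup=6) = 8; EF_Run assay = 8+6 = 14
ES_Incubation = 15; EF_Incubation = 15+3 = 18
ES_Imaging = 6; EF_Imaging = 6+6 = 12
ES_Data extraction = max(EF_Order reagents=8, EF_Sample prep=25, EF_Run assay=14, EF_Incubation=18, EF_Imaging=12) = 25; EF_Data extraction = 25+14 = 39
Expected project duration μ = 39 days. Critical path: Calibration → Sample prep → Data extraction.

Variance along critical path = 11.111 + 0.444 + 7.111 = 18.667; σ = √18.667 = 4.320 days.
Z = (45 − 39) / 4.320 = 1.389
P(T ≤ 45) = Φ(1.389) ≈ 0.918

0.918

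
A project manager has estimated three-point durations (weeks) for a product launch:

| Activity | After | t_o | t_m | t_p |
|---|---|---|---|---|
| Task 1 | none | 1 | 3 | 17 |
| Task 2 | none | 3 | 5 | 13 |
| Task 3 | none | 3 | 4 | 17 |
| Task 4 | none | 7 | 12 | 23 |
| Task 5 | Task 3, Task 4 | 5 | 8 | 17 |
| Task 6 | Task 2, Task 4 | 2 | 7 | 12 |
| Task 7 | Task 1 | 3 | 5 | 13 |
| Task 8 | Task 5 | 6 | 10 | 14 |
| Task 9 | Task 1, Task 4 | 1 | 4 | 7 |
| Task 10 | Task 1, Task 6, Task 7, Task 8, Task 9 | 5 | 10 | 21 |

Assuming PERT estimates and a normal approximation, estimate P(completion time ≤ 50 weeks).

0.941

te_Task 1 = (1 + 4·3 + 17)/6 = 30/6 = 5; σ²_Task 1 = ((17−1)/6)² = 7.111
te_Task 2 = (3 + 4·5 + 13)/6 = 36/6 = 6; σ²_Task 2 = ((13−3)/6)² = 2.778
te_Task 3 = (3 + 4·4 + 17)/6 = 36/6 = 6; σ²_Task 3 = ((17−3)/6)² = 5.444
te_Task 4 = (7 + 4·12 + 23)/6 = 78/6 = 13; σ²_Task 4 = ((23−7)/6)² = 7.111
te_Task 5 = (5 + 4·8 + 17)/6 = 54/6 = 9; σ²_Task 5 = ((17−5)/6)² = 4.000
te_Task 6 = (2 + 4·7 + 12)/6 = 42/6 = 7; σ²_Task 6 = ((12−2)/6)² = 2.778
te_Task 7 = (3 + 4·5 + 13)/6 = 36/6 = 6; σ²_Task 7 = ((13−3)/6)² = 2.778
te_Task 8 = (6 + 4·10 + 14)/6 = 60/6 = 10; σ²_Task 8 = ((14−6)/6)² = 1.778
te_Task 9 = (1 + 4·4 + 7)/6 = 24/6 = 4; σ²_Task 9 = ((7−1)/6)² = 1.000
te_Task 10 = (5 + 4·10 + 21)/6 = 66/6 = 11; σ²_Task 10 = ((21−5)/6)² = 7.111

Forward pass:
ES_Task 1 = 0; EF_Task 1 = 5
ES_Task 2 = 0; EF_Task 2 = 6
ES_Task 3 = 0; EF_Task 3 = 6
ES_Task 4 = 0; EF_Task 4 = 13
ES_Task 5 = max(EF_Task 3=6, EF_Task 4=13) = 13; EF_Task 5 = 13+9 = 22
ES_Task 6 = max(EF_Task 2=6, EF_Task 4=13) = 13; EF_Task 6 = 13+7 = 20
ES_Task 7 = 5; EF_Task 7 = 5+6 = 11
ES_Task 8 = 22; EF_Task 8 = 22+10 = 32
ES_Task 9 = max(EF_Task 1=5, EF_Task 4=13) = 13; EF_Task 9 = 13+4 = 17
ES_Task 10 = max(EF_Task 1=5, EF_Task 6=20, EF_Task 7=11, EF_Task 8=32, EF_Task 9=17) = 32; EF_Task 10 = 32+11 = 43
Expected project duration μ = 43 weeks. Critical path: Task 4 → Task 5 → Task 8 → Task 10.

Variance along critical path = 7.111 + 4.000 + 1.778 + 7.111 = 20.000; σ = √20.000 = 4.472 weeks.
Z = (50 − 43) / 4.472 = 1.565
P(T ≤ 50) = Φ(1.565) ≈ 0.941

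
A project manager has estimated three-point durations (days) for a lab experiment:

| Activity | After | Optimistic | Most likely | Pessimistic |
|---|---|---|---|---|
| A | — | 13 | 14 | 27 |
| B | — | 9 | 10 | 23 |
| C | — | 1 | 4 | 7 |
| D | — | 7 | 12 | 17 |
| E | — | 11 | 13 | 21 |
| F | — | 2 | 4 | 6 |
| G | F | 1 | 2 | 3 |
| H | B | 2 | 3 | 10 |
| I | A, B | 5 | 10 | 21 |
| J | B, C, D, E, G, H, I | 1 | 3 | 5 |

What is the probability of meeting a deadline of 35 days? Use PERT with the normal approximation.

0.917

te_A = (13 + 4·14 + 27)/6 = 96/6 = 16; σ²_A = ((27−13)/6)² = 5.444
te_B = (9 + 4·10 + 23)/6 = 72/6 = 12; σ²_B = ((23−9)/6)² = 5.444
te_C = (1 + 4·4 + 7)/6 = 24/6 = 4; σ²_C = ((7−1)/6)² = 1.000
te_D = (7 + 4·12 + 17)/6 = 72/6 = 12; σ²_D = ((17−7)/6)² = 2.778
te_E = (11 + 4·13 + 21)/6 = 84/6 = 14; σ²_E = ((21−11)/6)² = 2.778
te_F = (2 + 4·4 + 6)/6 = 24/6 = 4; σ²_F = ((6−2)/6)² = 0.444
te_G = (1 + 4·2 + 3)/6 = 12/6 = 2; σ²_G = ((3−1)/6)² = 0.111
te_H = (2 + 4·3 + 10)/6 = 24/6 = 4; σ²_H = ((10−2)/6)² = 1.778
te_I = (5 + 4·10 + 21)/6 = 66/6 = 11; σ²_I = ((21−5)/6)² = 7.111
te_J = (1 + 4·3 + 5)/6 = 18/6 = 3; σ²_J = ((5−1)/6)² = 0.444

Forward pass:
ES_A = 0; EF_A = 16
ES_B = 0; EF_B = 12
ES_C = 0; EF_C = 4
ES_D = 0; EF_D = 12
ES_E = 0; EF_E = 14
ES_F = 0; EF_F = 4
ES_G = 4; EF_G = 4+2 = 6
ES_H = 12; EF_H = 12+4 = 16
ES_I = max(EF_A=16, EF_B=12) = 16; EF_I = 16+11 = 27
ES_J = max(EF_B=12, EF_C=4, EF_D=12, EF_E=14, EF_G=6, EF_H=16, EF_I=27) = 27; EF_J = 27+3 = 30
Expected project duration μ = 30 days. Critical path: A → I → J.

Variance along critical path = 5.444 + 7.111 + 0.444 = 13.000; σ = √13.000 = 3.606 days.
Z = (35 − 30) / 3.606 = 1.387
P(T ≤ 35) = Φ(1.387) ≈ 0.917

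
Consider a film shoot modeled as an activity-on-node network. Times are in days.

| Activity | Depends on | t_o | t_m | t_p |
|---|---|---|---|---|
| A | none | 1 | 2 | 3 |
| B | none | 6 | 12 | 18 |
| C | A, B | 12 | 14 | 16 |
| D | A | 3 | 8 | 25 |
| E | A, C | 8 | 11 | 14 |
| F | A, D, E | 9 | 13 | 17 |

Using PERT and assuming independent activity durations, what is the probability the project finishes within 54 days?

te_A = (1 + 4·2 + 3)/6 = 12/6 = 2; σ²_A = ((3−1)/6)² = 0.111
te_B = (6 + 4·12 + 18)/6 = 72/6 = 12; σ²_B = ((18−6)/6)² = 4.000
te_C = (12 + 4·14 + 16)/6 = 84/6 = 14; σ²_C = ((16−12)/6)² = 0.444
te_D = (3 + 4·8 + 25)/6 = 60/6 = 10; σ²_D = ((25−3)/6)² = 13.444
te_E = (8 + 4·11 + 14)/6 = 66/6 = 11; σ²_E = ((14−8)/6)² = 1.000
te_F = (9 + 4·13 + 17)/6 = 78/6 = 13; σ²_F = ((17−9)/6)² = 1.778

Forward pass:
ES_A = 0; EF_A = 2
ES_B = 0; EF_B = 12
ES_C = max(EF_A=2, EF_B=12) = 12; EF_C = 12+14 = 26
ES_D = 2; EF_D = 2+10 = 12
ES_E = max(EF_A=2, EF_C=26) = 26; EF_E = 26+11 = 37
ES_F = max(EF_A=2, EF_D=12, EF_E=37) = 37; EF_F = 37+13 = 50
Expected project duration μ = 50 days. Critical path: B → C → E → F.

Variance along critical path = 4.000 + 0.444 + 1.000 + 1.778 = 7.222; σ = √7.222 = 2.687 days.
Z = (54 − 50) / 2.687 = 1.488
P(T ≤ 54) = Φ(1.488) ≈ 0.932

0.932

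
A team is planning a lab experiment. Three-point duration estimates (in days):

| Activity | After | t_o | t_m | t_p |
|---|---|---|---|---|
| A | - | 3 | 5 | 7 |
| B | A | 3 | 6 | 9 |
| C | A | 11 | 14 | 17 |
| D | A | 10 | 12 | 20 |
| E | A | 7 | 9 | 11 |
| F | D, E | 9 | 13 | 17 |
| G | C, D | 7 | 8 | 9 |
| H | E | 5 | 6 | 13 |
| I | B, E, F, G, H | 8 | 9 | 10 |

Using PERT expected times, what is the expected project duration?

40 days

te_A = (3 + 4·5 + 7)/6 = 30/6 = 5
te_B = (3 + 4·6 + 9)/6 = 36/6 = 6
te_C = (11 + 4·14 + 17)/6 = 84/6 = 14
te_D = (10 + 4·12 + 20)/6 = 78/6 = 13
te_E = (7 + 4·9 + 11)/6 = 54/6 = 9
te_F = (9 + 4·13 + 17)/6 = 78/6 = 13
te_G = (7 + 4·8 + 9)/6 = 48/6 = 8
te_H = (5 + 4·6 + 13)/6 = 42/6 = 7
te_I = (8 + 4·9 + 10)/6 = 54/6 = 9

Forward pass:
ES_A = 0; EF_A = 5
ES_B = 5; EF_B = 5+6 = 11
ES_C = 5; EF_C = 5+14 = 19
ES_D = 5; EF_D = 5+13 = 18
ES_E = 5; EF_E = 5+9 = 14
ES_F = max(EF_D=18, EF_E=14) = 18; EF_F = 18+13 = 31
ES_G = max(EF_C=19, EF_D=18) = 19; EF_G = 19+8 = 27
ES_H = 14; EF_H = 14+7 = 21
ES_I = max(EF_B=11, EF_E=14, EF_F=31, EF_G=27, EF_H=21) = 31; EF_I = 31+9 = 40
Expected project duration μ = 40 days. Critical path: A → D → F → I.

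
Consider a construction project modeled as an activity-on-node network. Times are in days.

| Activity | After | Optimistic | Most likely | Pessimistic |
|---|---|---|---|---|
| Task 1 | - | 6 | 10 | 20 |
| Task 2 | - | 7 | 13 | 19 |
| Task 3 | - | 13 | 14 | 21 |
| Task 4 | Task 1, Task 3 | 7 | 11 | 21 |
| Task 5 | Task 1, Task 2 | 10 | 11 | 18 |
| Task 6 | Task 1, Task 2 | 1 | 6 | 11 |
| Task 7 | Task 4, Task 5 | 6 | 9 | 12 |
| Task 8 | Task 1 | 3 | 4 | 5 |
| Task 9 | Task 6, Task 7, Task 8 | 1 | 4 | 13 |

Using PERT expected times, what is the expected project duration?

41 days

te_Task 1 = (6 + 4·10 + 20)/6 = 66/6 = 11
te_Task 2 = (7 + 4·13 + 19)/6 = 78/6 = 13
te_Task 3 = (13 + 4·14 + 21)/6 = 90/6 = 15
te_Task 4 = (7 + 4·11 + 21)/6 = 72/6 = 12
te_Task 5 = (10 + 4·11 + 18)/6 = 72/6 = 12
te_Task 6 = (1 + 4·6 + 11)/6 = 36/6 = 6
te_Task 7 = (6 + 4·9 + 12)/6 = 54/6 = 9
te_Task 8 = (3 + 4·4 + 5)/6 = 24/6 = 4
te_Task 9 = (1 + 4·4 + 13)/6 = 30/6 = 5

Forward pass:
ES_Task 1 = 0; EF_Task 1 = 11
ES_Task 2 = 0; EF_Task 2 = 13
ES_Task 3 = 0; EF_Task 3 = 15
ES_Task 4 = max(EF_Task 1=11, EF_Task 3=15) = 15; EF_Task 4 = 15+12 = 27
ES_Task 5 = max(EF_Task 1=11, EF_Task 2=13) = 13; EF_Task 5 = 13+12 = 25
ES_Task 6 = max(EF_Task 1=11, EF_Task 2=13) = 13; EF_Task 6 = 13+6 = 19
ES_Task 7 = max(EF_Task 4=27, EF_Task 5=25) = 27; EF_Task 7 = 27+9 = 36
ES_Task 8 = 11; EF_Task 8 = 11+4 = 15
ES_Task 9 = max(EF_Task 6=19, EF_Task 7=36, EF_Task 8=15) = 36; EF_Task 9 = 36+5 = 41
Expected project duration μ = 41 days. Critical path: Task 3 → Task 4 → Task 7 → Task 9.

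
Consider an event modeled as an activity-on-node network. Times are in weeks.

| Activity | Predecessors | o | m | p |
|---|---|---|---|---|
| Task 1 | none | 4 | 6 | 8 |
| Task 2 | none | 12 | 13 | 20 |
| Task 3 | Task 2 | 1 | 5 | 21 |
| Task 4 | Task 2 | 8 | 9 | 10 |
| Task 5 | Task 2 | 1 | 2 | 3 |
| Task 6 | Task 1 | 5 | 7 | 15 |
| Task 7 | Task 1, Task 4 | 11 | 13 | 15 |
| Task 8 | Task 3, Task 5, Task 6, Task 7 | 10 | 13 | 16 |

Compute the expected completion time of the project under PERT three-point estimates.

49 weeks

te_Task 1 = (4 + 4·6 + 8)/6 = 36/6 = 6
te_Task 2 = (12 + 4·13 + 20)/6 = 84/6 = 14
te_Task 3 = (1 + 4·5 + 21)/6 = 42/6 = 7
te_Task 4 = (8 + 4·9 + 10)/6 = 54/6 = 9
te_Task 5 = (1 + 4·2 + 3)/6 = 12/6 = 2
te_Task 6 = (5 + 4·7 + 15)/6 = 48/6 = 8
te_Task 7 = (11 + 4·13 + 15)/6 = 78/6 = 13
te_Task 8 = (10 + 4·13 + 16)/6 = 78/6 = 13

Forward pass:
ES_Task 1 = 0; EF_Task 1 = 6
ES_Task 2 = 0; EF_Task 2 = 14
ES_Task 3 = 14; EF_Task 3 = 14+7 = 21
ES_Task 4 = 14; EF_Task 4 = 14+9 = 23
ES_Task 5 = 14; EF_Task 5 = 14+2 = 16
ES_Task 6 = 6; EF_Task 6 = 6+8 = 14
ES_Task 7 = max(EF_Task 1=6, EF_Task 4=23) = 23; EF_Task 7 = 23+13 = 36
ES_Task 8 = max(EF_Task 3=21, EF_Task 5=16, EF_Task 6=14, EF_Task 7=36) = 36; EF_Task 8 = 36+13 = 49
Expected project duration μ = 49 weeks. Critical path: Task 2 → Task 4 → Task 7 → Task 8.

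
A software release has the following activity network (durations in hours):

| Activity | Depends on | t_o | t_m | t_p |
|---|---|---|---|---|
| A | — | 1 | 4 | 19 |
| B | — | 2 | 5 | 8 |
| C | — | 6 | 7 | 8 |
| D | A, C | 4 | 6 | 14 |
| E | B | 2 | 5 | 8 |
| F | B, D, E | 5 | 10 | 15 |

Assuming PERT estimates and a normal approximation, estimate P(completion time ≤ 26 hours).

te_A = (1 + 4·4 + 19)/6 = 36/6 = 6; σ²_A = ((19−1)/6)² = 9.000
te_B = (2 + 4·5 + 8)/6 = 30/6 = 5; σ²_B = ((8−2)/6)² = 1.000
te_C = (6 + 4·7 + 8)/6 = 42/6 = 7; σ²_C = ((8−6)/6)² = 0.111
te_D = (4 + 4·6 + 14)/6 = 42/6 = 7; σ²_D = ((14−4)/6)² = 2.778
te_E = (2 + 4·5 + 8)/6 = 30/6 = 5; σ²_E = ((8−2)/6)² = 1.000
te_F = (5 + 4·10 + 15)/6 = 60/6 = 10; σ²_F = ((15−5)/6)² = 2.778

Forward pass:
ES_A = 0; EF_A = 6
ES_B = 0; EF_B = 5
ES_C = 0; EF_C = 7
ES_D = max(EF_A=6, EF_C=7) = 7; EF_D = 7+7 = 14
ES_E = 5; EF_E = 5+5 = 10
ES_F = max(EF_B=5, EF_D=14, EF_E=10) = 14; EF_F = 14+10 = 24
Expected project duration μ = 24 hours. Critical path: C → D → F.

Variance along critical path = 0.111 + 2.778 + 2.778 = 5.667; σ = √5.667 = 2.380 hours.
Z = (26 − 24) / 2.380 = 0.840
P(T ≤ 26) = Φ(0.840) ≈ 0.800

0.800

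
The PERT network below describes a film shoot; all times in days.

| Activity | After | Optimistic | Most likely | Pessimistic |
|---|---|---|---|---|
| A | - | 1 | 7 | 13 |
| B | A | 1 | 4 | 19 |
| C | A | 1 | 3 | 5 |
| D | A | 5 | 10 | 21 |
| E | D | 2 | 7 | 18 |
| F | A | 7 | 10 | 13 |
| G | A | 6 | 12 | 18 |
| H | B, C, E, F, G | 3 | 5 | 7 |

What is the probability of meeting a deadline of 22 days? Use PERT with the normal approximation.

0.019

te_A = (1 + 4·7 + 13)/6 = 42/6 = 7; σ²_A = ((13−1)/6)² = 4.000
te_B = (1 + 4·4 + 19)/6 = 36/6 = 6; σ²_B = ((19−1)/6)² = 9.000
te_C = (1 + 4·3 + 5)/6 = 18/6 = 3; σ²_C = ((5−1)/6)² = 0.444
te_D = (5 + 4·10 + 21)/6 = 66/6 = 11; σ²_D = ((21−5)/6)² = 7.111
te_E = (2 + 4·7 + 18)/6 = 48/6 = 8; σ²_E = ((18−2)/6)² = 7.111
te_F = (7 + 4·10 + 13)/6 = 60/6 = 10; σ²_F = ((13−7)/6)² = 1.000
te_G = (6 + 4·12 + 18)/6 = 72/6 = 12; σ²_G = ((18−6)/6)² = 4.000
te_H = (3 + 4·5 + 7)/6 = 30/6 = 5; σ²_H = ((7−3)/6)² = 0.444

Forward pass:
ES_A = 0; EF_A = 7
ES_B = 7; EF_B = 7+6 = 13
ES_C = 7; EF_C = 7+3 = 10
ES_D = 7; EF_D = 7+11 = 18
ES_E = 18; EF_E = 18+8 = 26
ES_F = 7; EF_F = 7+10 = 17
ES_G = 7; EF_G = 7+12 = 19
ES_H = max(EF_B=13, EF_C=10, EF_E=26, EF_F=17, EF_G=19) = 26; EF_H = 26+5 = 31
Expected project duration μ = 31 days. Critical path: A → D → E → H.

Variance along critical path = 4.000 + 7.111 + 7.111 + 0.444 = 18.667; σ = √18.667 = 4.320 days.
Z = (22 − 31) / 4.320 = -2.083
P(T ≤ 22) = Φ(-2.083) ≈ 0.019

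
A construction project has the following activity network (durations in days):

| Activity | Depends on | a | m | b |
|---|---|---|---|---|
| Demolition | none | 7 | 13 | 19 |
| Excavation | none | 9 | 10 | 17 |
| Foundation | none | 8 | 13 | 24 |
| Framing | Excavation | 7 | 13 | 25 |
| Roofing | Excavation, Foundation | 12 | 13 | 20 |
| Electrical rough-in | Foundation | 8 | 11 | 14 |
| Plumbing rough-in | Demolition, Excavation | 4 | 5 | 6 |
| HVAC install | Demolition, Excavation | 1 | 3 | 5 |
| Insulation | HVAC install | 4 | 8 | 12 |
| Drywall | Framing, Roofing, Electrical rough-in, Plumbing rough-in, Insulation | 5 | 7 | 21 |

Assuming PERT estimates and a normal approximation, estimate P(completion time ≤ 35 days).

te_Demolition = (7 + 4·13 + 19)/6 = 78/6 = 13; σ²_Demolition = ((19−7)/6)² = 4.000
te_Excavation = (9 + 4·10 + 17)/6 = 66/6 = 11; σ²_Excavation = ((17−9)/6)² = 1.778
te_Foundation = (8 + 4·13 + 24)/6 = 84/6 = 14; σ²_Foundation = ((24−8)/6)² = 7.111
te_Framing = (7 + 4·13 + 25)/6 = 84/6 = 14; σ²_Framing = ((25−7)/6)² = 9.000
te_Roofing = (12 + 4·13 + 20)/6 = 84/6 = 14; σ²_Roofing = ((20−12)/6)² = 1.778
te_Electrical rough-in = (8 + 4·11 + 14)/6 = 66/6 = 11; σ²_Electrical rough-in = ((14−8)/6)² = 1.000
te_Plumbing rough-in = (4 + 4·5 + 6)/6 = 30/6 = 5; σ²_Plumbing rough-in = ((6−4)/6)² = 0.111
te_HVAC install = (1 + 4·3 + 5)/6 = 18/6 = 3; σ²_HVAC install = ((5−1)/6)² = 0.444
te_Insulation = (4 + 4·8 + 12)/6 = 48/6 = 8; σ²_Insulation = ((12−4)/6)² = 1.778
te_Drywall = (5 + 4·7 + 21)/6 = 54/6 = 9; σ²_Drywall = ((21−5)/6)² = 7.111

Forward pass:
ES_Demolition = 0; EF_Demolition = 13
ES_Excavation = 0; EF_Excavation = 11
ES_Foundation = 0; EF_Foundation = 14
ES_Framing = 11; EF_Framing = 11+14 = 25
ES_Roofing = max(EF_Excavation=11, EF_Foundation=14) = 14; EF_Roofing = 14+14 = 28
ES_Electrical rough-in = 14; EF_Electrical rough-in = 14+11 = 25
ES_Plumbing rough-in = max(EF_Demolition=13, EF_Excavation=11) = 13; EF_Plumbing rough-in = 13+5 = 18
ES_HVAC install = max(EF_Demolition=13, EF_Excavation=11) = 13; EF_HVAC install = 13+3 = 16
ES_Insulation = 16; EF_Insulation = 16+8 = 24
ES_Drywall = max(EF_Framing=25, EF_Roofing=28, EF_Electrical rough-in=25, EF_Plumbing rough-in=18, EF_Insulation=24) = 28; EF_Drywall = 28+9 = 37
Expected project duration μ = 37 days. Critical path: Foundation → Roofing → Drywall.

Variance along critical path = 7.111 + 1.778 + 7.111 = 16.000; σ = √16.000 = 4.000 days.
Z = (35 − 37) / 4.000 = -0.500
P(T ≤ 35) = Φ(-0.500) ≈ 0.309

0.309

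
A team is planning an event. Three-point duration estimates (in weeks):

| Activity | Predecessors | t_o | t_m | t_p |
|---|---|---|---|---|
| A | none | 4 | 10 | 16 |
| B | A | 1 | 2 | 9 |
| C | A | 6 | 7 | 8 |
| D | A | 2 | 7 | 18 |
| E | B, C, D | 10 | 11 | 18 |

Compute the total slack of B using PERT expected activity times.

5 weeks

te_A = (4 + 4·10 + 16)/6 = 60/6 = 10
te_B = (1 + 4·2 + 9)/6 = 18/6 = 3
te_C = (6 + 4·7 + 8)/6 = 42/6 = 7
te_D = (2 + 4·7 + 18)/6 = 48/6 = 8
te_E = (10 + 4·11 + 18)/6 = 72/6 = 12

Forward pass:
ES_A = 0; EF_A = 10
ES_B = 10; EF_B = 10+3 = 13
ES_C = 10; EF_C = 10+7 = 17
ES_D = 10; EF_D = 10+8 = 18
ES_E = max(EF_B=13, EF_C=17, EF_D=18) = 18; EF_E = 18+12 = 30
Expected project duration μ = 30 weeks. Critical path: A → D → E.

Backward pass:
LF_E = 30; LS_E = 30−12 = 18
LF_D = LS_E = 18; LS_D = 18−8 = 10
LF_C = LS_E = 18; LS_C = 18−7 = 11
LF_B = LS_E = 18; LS_B = 18−3 = 15
LF_A = min(LS_B=15, LS_C=11, LS_D=10) = 10; LS_A = 10−10 = 0
Slack_B = LS_B − ES_B = 15 − 10 = 5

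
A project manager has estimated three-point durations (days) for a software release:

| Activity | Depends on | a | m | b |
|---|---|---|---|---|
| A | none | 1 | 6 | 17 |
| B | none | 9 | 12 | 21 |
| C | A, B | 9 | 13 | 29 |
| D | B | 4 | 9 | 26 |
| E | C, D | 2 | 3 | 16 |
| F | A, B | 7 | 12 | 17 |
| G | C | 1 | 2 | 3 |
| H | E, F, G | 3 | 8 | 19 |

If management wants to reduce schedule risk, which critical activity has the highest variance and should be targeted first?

te_A = (1 + 4·6 + 17)/6 = 42/6 = 7; σ²_A = ((17−1)/6)² = 7.111
te_B = (9 + 4·12 + 21)/6 = 78/6 = 13; σ²_B = ((21−9)/6)² = 4.000
te_C = (9 + 4·13 + 29)/6 = 90/6 = 15; σ²_C = ((29−9)/6)² = 11.111
te_D = (4 + 4·9 + 26)/6 = 66/6 = 11; σ²_D = ((26−4)/6)² = 13.444
te_E = (2 + 4·3 + 16)/6 = 30/6 = 5; σ²_E = ((16−2)/6)² = 5.444
te_F = (7 + 4·12 + 17)/6 = 72/6 = 12; σ²_F = ((17−7)/6)² = 2.778
te_G = (1 + 4·2 + 3)/6 = 12/6 = 2; σ²_G = ((3−1)/6)² = 0.111
te_H = (3 + 4·8 + 19)/6 = 54/6 = 9; σ²_H = ((19−3)/6)² = 7.111

Forward pass:
ES_A = 0; EF_A = 7
ES_B = 0; EF_B = 13
ES_C = max(EF_A=7, EF_B=13) = 13; EF_C = 13+15 = 28
ES_D = 13; EF_D = 13+11 = 24
ES_E = max(EF_C=28, EF_D=24) = 28; EF_E = 28+5 = 33
ES_F = max(EF_A=7, EF_B=13) = 13; EF_F = 13+12 = 25
ES_G = 28; EF_G = 28+2 = 30
ES_H = max(EF_E=33, EF_F=25, EF_G=30) = 33; EF_H = 33+9 = 42
Expected project duration μ = 42 days. Critical path: B → C → E → H.

Variances on critical path: σ²_B=4.000, σ²_C=11.111, σ²_E=5.444, σ²_H=7.111.
Largest is σ²_C = 11.111.

C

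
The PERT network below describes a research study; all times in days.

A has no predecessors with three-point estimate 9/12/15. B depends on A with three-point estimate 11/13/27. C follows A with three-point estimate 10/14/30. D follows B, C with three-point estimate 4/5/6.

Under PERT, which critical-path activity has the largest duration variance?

te_A = (9 + 4·12 + 15)/6 = 72/6 = 12; σ²_A = ((15−9)/6)² = 1.000
te_B = (11 + 4·13 + 27)/6 = 90/6 = 15; σ²_B = ((27−11)/6)² = 7.111
te_C = (10 + 4·14 + 30)/6 = 96/6 = 16; σ²_C = ((30−10)/6)² = 11.111
te_D = (4 + 4·5 + 6)/6 = 30/6 = 5; σ²_D = ((6−4)/6)² = 0.111

Forward pass:
ES_A = 0; EF_A = 12
ES_B = 12; EF_B = 12+15 = 27
ES_C = 12; EF_C = 12+16 = 28
ES_D = max(EF_B=27, EF_C=28) = 28; EF_D = 28+5 = 33
Expected project duration μ = 33 days. Critical path: A → C → D.

Variances on critical path: σ²_A=1.000, σ²_C=11.111, σ²_D=0.111.
Largest is σ²_C = 11.111.

C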